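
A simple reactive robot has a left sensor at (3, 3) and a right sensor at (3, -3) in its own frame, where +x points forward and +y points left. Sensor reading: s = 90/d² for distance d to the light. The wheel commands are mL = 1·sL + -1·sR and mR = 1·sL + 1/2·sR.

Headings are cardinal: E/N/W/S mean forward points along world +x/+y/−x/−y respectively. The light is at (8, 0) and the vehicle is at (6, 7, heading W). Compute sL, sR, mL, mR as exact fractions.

left sensor world pos  = (3, 4); dL² = 41
right sensor world pos = (3, 10); dR² = 125
sL = 90/41 = 90/41
sR = 90/125 = 18/25
mL = 1·sL + -1·sR = 1512/1025
mR = 1·sL + 1/2·sR = 2619/1025

90/41 18/25 1512/1025 2619/1025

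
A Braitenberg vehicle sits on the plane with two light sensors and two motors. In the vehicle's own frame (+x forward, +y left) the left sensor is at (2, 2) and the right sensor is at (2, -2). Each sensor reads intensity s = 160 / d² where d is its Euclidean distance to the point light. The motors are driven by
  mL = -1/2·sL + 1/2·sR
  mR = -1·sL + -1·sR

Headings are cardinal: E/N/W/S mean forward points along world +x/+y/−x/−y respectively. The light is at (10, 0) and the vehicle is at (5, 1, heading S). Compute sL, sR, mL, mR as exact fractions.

left sensor world pos  = (7, -1); dL² = 10
right sensor world pos = (3, -1); dR² = 50
sL = 160/10 = 16
sR = 160/50 = 16/5
mL = -1/2·sL + 1/2·sR = -32/5
mR = -1·sL + -1·sR = -96/5

16 16/5 -32/5 -96/5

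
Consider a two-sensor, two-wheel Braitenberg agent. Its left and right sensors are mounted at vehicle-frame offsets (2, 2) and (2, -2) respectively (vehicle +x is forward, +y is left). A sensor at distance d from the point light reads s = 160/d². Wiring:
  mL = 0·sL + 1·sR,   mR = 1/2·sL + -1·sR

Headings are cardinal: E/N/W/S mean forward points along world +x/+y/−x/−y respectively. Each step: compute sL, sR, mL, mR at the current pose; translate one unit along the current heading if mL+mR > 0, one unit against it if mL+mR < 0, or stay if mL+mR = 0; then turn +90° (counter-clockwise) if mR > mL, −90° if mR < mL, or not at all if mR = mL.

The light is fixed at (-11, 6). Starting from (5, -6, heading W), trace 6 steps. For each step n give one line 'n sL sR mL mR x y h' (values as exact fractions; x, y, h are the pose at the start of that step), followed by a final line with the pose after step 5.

0 20/49 20/37 20/37 -610/1813 5 -6 W
1 160/269 160/389 160/389 -11920/104641 4 -6 N
2 16/37 80/229 80/229 -1128/8473 4 -5 E
3 160/493 32/73 32/73 -9936/35989 5 -5 S
4 20/49 20/37 20/37 -610/1813 5 -6 W
5 160/269 160/389 160/389 -11920/104641 4 -6 N
final 4 -5 E

n=0: pose=(5,-6,W); sL=20/49, sR=20/37; mL=20/37, mR=-610/1813; mL+mR=10/49 → advance +1; mR−mL=-1590/1813 → turn -1·90°
n=1: pose=(4,-6,N); sL=160/269, sR=160/389; mL=160/389, mR=-11920/104641; mL+mR=80/269 → advance +1; mR−mL=-54960/104641 → turn -1·90°
n=2: pose=(4,-5,E); sL=16/37, sR=80/229; mL=80/229, mR=-1128/8473; mL+mR=8/37 → advance +1; mR−mL=-4088/8473 → turn -1·90°
n=3: pose=(5,-5,S); sL=160/493, sR=32/73; mL=32/73, mR=-9936/35989; mL+mR=80/493 → advance +1; mR−mL=-25712/35989 → turn -1·90°
n=4: pose=(5,-6,W); sL=20/49, sR=20/37; mL=20/37, mR=-610/1813; mL+mR=10/49 → advance +1; mR−mL=-1590/1813 → turn -1·90°
n=5: pose=(4,-6,N); sL=160/269, sR=160/389; mL=160/389, mR=-11920/104641; mL+mR=80/269 → advance +1; mR−mL=-54960/104641 → turn -1·90°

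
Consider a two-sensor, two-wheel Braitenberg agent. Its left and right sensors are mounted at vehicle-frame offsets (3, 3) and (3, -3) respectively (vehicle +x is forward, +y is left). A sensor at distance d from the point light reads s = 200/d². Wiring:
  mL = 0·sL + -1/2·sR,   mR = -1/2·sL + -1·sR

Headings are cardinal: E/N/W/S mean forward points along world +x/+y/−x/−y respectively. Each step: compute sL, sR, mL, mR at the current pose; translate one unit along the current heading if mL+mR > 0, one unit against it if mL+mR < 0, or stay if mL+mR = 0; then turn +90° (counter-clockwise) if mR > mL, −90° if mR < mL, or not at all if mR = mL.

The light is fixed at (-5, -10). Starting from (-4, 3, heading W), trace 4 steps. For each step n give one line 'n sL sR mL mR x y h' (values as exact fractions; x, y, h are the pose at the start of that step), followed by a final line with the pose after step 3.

0 25/13 10/13 -5/13 -45/26 -4 3 W
1 200/257 200/281 -100/281 -79500/72217 -3 3 N
2 4/5 100/53 -50/53 -606/265 -3 2 E
3 200/97 40/17 -20/17 -5580/1649 -4 2 S
final -4 3 W

n=0: pose=(-4,3,W); sL=25/13, sR=10/13; mL=-5/13, mR=-45/26; mL+mR=-55/26 → advance -1; mR−mL=-35/26 → turn -1·90°
n=1: pose=(-3,3,N); sL=200/257, sR=200/281; mL=-100/281, mR=-79500/72217; mL+mR=-105200/72217 → advance -1; mR−mL=-53800/72217 → turn -1·90°
n=2: pose=(-3,2,E); sL=4/5, sR=100/53; mL=-50/53, mR=-606/265; mL+mR=-856/265 → advance -1; mR−mL=-356/265 → turn -1·90°
n=3: pose=(-4,2,S); sL=200/97, sR=40/17; mL=-20/17, mR=-5580/1649; mL+mR=-7520/1649 → advance -1; mR−mL=-3640/1649 → turn -1·90°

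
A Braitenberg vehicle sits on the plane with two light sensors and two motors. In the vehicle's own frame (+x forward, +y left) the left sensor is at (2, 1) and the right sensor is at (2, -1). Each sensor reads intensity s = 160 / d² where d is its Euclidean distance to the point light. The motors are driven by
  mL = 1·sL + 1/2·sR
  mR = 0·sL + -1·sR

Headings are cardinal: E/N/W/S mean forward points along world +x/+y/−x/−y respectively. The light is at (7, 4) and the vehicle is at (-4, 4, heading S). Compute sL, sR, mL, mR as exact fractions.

20/13 40/37 1000/481 -40/37

left sensor world pos  = (-3, 2); dL² = 104
right sensor world pos = (-5, 2); dR² = 148
sL = 160/104 = 20/13
sR = 160/148 = 40/37
mL = 1·sL + 1/2·sR = 1000/481
mR = 0·sL + -1·sR = -40/37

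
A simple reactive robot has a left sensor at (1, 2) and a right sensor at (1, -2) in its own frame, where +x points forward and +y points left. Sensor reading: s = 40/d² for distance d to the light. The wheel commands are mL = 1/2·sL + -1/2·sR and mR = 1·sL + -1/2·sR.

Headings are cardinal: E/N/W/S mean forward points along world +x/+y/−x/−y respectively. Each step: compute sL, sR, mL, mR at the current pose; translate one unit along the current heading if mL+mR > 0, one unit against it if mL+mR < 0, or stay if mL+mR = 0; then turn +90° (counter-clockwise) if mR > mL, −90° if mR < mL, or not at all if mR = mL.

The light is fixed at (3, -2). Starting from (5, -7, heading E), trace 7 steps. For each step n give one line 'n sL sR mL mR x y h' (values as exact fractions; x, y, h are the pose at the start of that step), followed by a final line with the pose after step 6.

0 20/9 20/29 200/261 490/261 5 -7 E
1 40/17 40/41 480/697 1300/697 6 -7 N
2 1 5 -2 -3/2 6 -6 W
3 40/61 40/29 -640/1769 -60/1769 7 -6 S
4 20/13 4/5 24/65 74/65 7 -5 E
5 40/13 40/53 800/689 1860/689 8 -5 N
6 5/4 5/2 -5/8 0 8 -4 W
final 9 -4 S

n=0: pose=(5,-7,E); sL=20/9, sR=20/29; mL=200/261, mR=490/261; mL+mR=230/87 → advance +1; mR−mL=10/9 → turn +1·90°
n=1: pose=(6,-7,N); sL=40/17, sR=40/41; mL=480/697, mR=1300/697; mL+mR=1780/697 → advance +1; mR−mL=20/17 → turn +1·90°
n=2: pose=(6,-6,W); sL=1, sR=5; mL=-2, mR=-3/2; mL+mR=-7/2 → advance -1; mR−mL=1/2 → turn +1·90°
n=3: pose=(7,-6,S); sL=40/61, sR=40/29; mL=-640/1769, mR=-60/1769; mL+mR=-700/1769 → advance -1; mR−mL=20/61 → turn +1·90°
n=4: pose=(7,-5,E); sL=20/13, sR=4/5; mL=24/65, mR=74/65; mL+mR=98/65 → advance +1; mR−mL=10/13 → turn +1·90°
n=5: pose=(8,-5,N); sL=40/13, sR=40/53; mL=800/689, mR=1860/689; mL+mR=2660/689 → advance +1; mR−mL=20/13 → turn +1·90°
n=6: pose=(8,-4,W); sL=5/4, sR=5/2; mL=-5/8, mR=0; mL+mR=-5/8 → advance -1; mR−mL=5/8 → turn +1·90°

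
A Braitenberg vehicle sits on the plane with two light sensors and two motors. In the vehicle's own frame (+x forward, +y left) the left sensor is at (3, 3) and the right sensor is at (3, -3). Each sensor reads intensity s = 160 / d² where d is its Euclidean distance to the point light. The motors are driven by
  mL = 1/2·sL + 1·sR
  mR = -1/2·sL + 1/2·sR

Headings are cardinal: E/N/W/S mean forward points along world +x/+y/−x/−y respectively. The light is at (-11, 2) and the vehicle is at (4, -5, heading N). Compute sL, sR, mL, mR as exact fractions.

left sensor world pos  = (1, -2); dL² = 160
right sensor world pos = (7, -2); dR² = 340
sL = 160/160 = 1
sR = 160/340 = 8/17
mL = 1/2·sL + 1·sR = 33/34
mR = -1/2·sL + 1/2·sR = -9/34

1 8/17 33/34 -9/34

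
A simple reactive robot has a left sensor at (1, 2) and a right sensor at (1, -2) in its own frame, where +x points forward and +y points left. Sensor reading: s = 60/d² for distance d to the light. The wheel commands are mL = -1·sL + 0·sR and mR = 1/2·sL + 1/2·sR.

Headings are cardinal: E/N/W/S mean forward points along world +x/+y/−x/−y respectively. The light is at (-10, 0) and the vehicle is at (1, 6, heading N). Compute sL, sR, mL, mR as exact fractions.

left sensor world pos  = (-1, 7); dL² = 130
right sensor world pos = (3, 7); dR² = 218
sL = 60/130 = 6/13
sR = 60/218 = 30/109
mL = -1·sL + 0·sR = -6/13
mR = 1/2·sL + 1/2·sR = 522/1417

6/13 30/109 -6/13 522/1417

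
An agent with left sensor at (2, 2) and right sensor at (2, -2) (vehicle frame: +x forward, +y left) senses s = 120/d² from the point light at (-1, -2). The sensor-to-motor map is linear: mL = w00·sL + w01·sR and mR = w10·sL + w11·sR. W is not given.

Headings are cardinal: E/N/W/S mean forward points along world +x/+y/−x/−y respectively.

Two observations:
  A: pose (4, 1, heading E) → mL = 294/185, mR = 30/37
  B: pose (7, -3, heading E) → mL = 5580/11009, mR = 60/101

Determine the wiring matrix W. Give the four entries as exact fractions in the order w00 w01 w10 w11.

obs A: pose=(4,1,E) → sL=60/37, sR=12/5, mL=294/185, mR=30/37
obs B: pose=(7,-3,E) → sL=120/101, sR=120/109, mL=5580/11009, mR=60/101
sensor matrix S = [[60/37, 12/5], [120/101, 120/109]]; det S = -434304/407333
solve [mL_A; mL_B] = S·[w00; w01] and [mR_A; mR_B] = S·[w10; w11]:
  w00 = -1/2, w01 = 1, w10 = 1/2, w11 = 0

-1/2 1 1/2 0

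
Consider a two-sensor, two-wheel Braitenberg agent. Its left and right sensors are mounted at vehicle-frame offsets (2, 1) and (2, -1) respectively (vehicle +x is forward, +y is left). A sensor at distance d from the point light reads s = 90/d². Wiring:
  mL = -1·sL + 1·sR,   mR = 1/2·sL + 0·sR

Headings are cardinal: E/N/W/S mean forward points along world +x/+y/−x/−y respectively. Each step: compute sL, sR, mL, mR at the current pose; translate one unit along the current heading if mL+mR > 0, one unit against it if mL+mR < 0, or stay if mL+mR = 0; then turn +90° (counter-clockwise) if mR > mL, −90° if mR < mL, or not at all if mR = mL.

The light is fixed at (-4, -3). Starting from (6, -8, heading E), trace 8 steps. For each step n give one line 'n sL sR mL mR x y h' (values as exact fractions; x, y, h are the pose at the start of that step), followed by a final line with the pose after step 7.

0 9/16 1/2 -1/16 9/32 6 -8 E
1 90/109 10/17 -440/1853 45/109 7 -8 N
2 45/53 1 8/53 45/106 7 -7 W
3 90/157 10/13 400/2041 45/157 6 -7 S
4 9/16 1/2 -1/16 9/32 6 -8 E
5 90/109 10/17 -440/1853 45/109 7 -8 N
6 45/53 1 8/53 45/106 7 -7 W
7 90/157 10/13 400/2041 45/157 6 -7 S
final 6 -8 E

n=0: pose=(6,-8,E); sL=9/16, sR=1/2; mL=-1/16, mR=9/32; mL+mR=7/32 → advance +1; mR−mL=11/32 → turn +1·90°
n=1: pose=(7,-8,N); sL=90/109, sR=10/17; mL=-440/1853, mR=45/109; mL+mR=325/1853 → advance +1; mR−mL=1205/1853 → turn +1·90°
n=2: pose=(7,-7,W); sL=45/53, sR=1; mL=8/53, mR=45/106; mL+mR=61/106 → advance +1; mR−mL=29/106 → turn +1·90°
n=3: pose=(6,-7,S); sL=90/157, sR=10/13; mL=400/2041, mR=45/157; mL+mR=985/2041 → advance +1; mR−mL=185/2041 → turn +1·90°
n=4: pose=(6,-8,E); sL=9/16, sR=1/2; mL=-1/16, mR=9/32; mL+mR=7/32 → advance +1; mR−mL=11/32 → turn +1·90°
n=5: pose=(7,-8,N); sL=90/109, sR=10/17; mL=-440/1853, mR=45/109; mL+mR=325/1853 → advance +1; mR−mL=1205/1853 → turn +1·90°
n=6: pose=(7,-7,W); sL=45/53, sR=1; mL=8/53, mR=45/106; mL+mR=61/106 → advance +1; mR−mL=29/106 → turn +1·90°
n=7: pose=(6,-7,S); sL=90/157, sR=10/13; mL=400/2041, mR=45/157; mL+mR=985/2041 → advance +1; mR−mL=185/2041 → turn +1·90°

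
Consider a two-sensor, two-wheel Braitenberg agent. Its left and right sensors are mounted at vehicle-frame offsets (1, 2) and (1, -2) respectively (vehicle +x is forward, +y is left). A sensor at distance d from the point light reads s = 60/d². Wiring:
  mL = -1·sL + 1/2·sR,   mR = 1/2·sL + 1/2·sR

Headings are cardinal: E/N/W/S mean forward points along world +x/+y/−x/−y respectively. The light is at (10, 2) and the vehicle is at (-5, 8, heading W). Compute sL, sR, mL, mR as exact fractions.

left sensor world pos  = (-6, 6); dL² = 272
right sensor world pos = (-6, 10); dR² = 320
sL = 60/272 = 15/68
sR = 60/320 = 3/16
mL = -1·sL + 1/2·sR = -69/544
mR = 1/2·sL + 1/2·sR = 111/544

15/68 3/16 -69/544 111/544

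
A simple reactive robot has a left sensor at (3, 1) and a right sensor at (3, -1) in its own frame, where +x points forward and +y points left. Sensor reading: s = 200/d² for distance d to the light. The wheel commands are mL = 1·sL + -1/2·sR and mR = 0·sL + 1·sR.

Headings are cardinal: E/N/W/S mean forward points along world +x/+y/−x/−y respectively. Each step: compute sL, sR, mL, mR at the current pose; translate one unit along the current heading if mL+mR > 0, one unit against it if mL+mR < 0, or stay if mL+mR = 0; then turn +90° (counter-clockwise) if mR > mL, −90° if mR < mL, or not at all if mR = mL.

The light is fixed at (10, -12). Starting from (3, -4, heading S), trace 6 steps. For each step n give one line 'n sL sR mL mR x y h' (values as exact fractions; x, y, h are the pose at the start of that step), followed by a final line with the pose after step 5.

0 200/61 200/89 11700/5429 200/89 3 -4 S
1 5/2 50/13 15/26 50/13 3 -5 E
2 200/149 8/5 404/745 8/5 4 -5 N
3 20/13 100/81 970/1053 100/81 4 -4 W
4 200/61 200/89 11700/5429 200/89 3 -4 S
5 5/2 50/13 15/26 50/13 3 -5 E
final 4 -5 N

n=0: pose=(3,-4,S); sL=200/61, sR=200/89; mL=11700/5429, mR=200/89; mL+mR=23900/5429 → advance +1; mR−mL=500/5429 → turn +1·90°
n=1: pose=(3,-5,E); sL=5/2, sR=50/13; mL=15/26, mR=50/13; mL+mR=115/26 → advance +1; mR−mL=85/26 → turn +1·90°
n=2: pose=(4,-5,N); sL=200/149, sR=8/5; mL=404/745, mR=8/5; mL+mR=1596/745 → advance +1; mR−mL=788/745 → turn +1·90°
n=3: pose=(4,-4,W); sL=20/13, sR=100/81; mL=970/1053, mR=100/81; mL+mR=2270/1053 → advance +1; mR−mL=110/351 → turn +1·90°
n=4: pose=(3,-4,S); sL=200/61, sR=200/89; mL=11700/5429, mR=200/89; mL+mR=23900/5429 → advance +1; mR−mL=500/5429 → turn +1·90°
n=5: pose=(3,-5,E); sL=5/2, sR=50/13; mL=15/26, mR=50/13; mL+mR=115/26 → advance +1; mR−mL=85/26 → turn +1·90°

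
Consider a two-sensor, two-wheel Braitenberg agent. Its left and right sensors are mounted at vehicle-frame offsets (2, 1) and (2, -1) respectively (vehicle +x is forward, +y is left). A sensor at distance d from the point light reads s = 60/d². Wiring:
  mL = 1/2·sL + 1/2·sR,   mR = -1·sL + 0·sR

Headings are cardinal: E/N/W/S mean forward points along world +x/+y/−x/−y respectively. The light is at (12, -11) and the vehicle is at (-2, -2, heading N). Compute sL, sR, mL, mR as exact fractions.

30/173 6/29 954/5017 -30/173

left sensor world pos  = (-3, 0); dL² = 346
right sensor world pos = (-1, 0); dR² = 290
sL = 60/346 = 30/173
sR = 60/290 = 6/29
mL = 1/2·sL + 1/2·sR = 954/5017
mR = -1·sL + 0·sR = -30/173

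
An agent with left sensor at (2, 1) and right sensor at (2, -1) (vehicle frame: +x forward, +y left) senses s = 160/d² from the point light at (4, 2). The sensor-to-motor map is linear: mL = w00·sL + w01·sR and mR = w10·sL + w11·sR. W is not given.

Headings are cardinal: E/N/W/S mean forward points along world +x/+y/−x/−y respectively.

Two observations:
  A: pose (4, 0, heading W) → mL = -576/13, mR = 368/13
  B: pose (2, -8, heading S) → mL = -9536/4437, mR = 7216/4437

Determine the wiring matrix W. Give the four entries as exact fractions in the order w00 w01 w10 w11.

-1 -1 1 1/2

obs A: pose=(4,0,W) → sL=160/13, sR=32, mL=-576/13, mR=368/13
obs B: pose=(2,-8,S) → sL=32/29, sR=160/153, mL=-9536/4437, mR=7216/4437
sensor matrix S = [[160/13, 32], [32/29, 160/153]]; det S = -1294336/57681
solve [mL_A; mL_B] = S·[w00; w01] and [mR_A; mR_B] = S·[w10; w11]:
  w00 = -1, w01 = -1, w10 = 1, w11 = 1/2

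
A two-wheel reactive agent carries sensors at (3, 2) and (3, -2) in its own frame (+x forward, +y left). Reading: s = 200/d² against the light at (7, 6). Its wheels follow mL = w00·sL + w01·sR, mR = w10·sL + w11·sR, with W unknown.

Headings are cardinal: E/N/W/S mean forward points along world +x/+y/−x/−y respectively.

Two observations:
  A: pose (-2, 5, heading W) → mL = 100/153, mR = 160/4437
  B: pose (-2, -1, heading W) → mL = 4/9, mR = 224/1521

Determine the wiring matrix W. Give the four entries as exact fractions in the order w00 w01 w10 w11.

1/2 0 -1/2 1/2

obs A: pose=(-2,5,W) → sL=200/153, sR=40/29, mL=100/153, mR=160/4437
obs B: pose=(-2,-1,W) → sL=8/9, sR=200/169, mL=4/9, mR=224/1521
sensor matrix S = [[200/153, 40/29], [8/9, 200/169]]; det S = 240640/749853
solve [mL_A; mL_B] = S·[w00; w01] and [mR_A; mR_B] = S·[w10; w11]:
  w00 = 1/2, w01 = 0, w10 = -1/2, w11 = 1/2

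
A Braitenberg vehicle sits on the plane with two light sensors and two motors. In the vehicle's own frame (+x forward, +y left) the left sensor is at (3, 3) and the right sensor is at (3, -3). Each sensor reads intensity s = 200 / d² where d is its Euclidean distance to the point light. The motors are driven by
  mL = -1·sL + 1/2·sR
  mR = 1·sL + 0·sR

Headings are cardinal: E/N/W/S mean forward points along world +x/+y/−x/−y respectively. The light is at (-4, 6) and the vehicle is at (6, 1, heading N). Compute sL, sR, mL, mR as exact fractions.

left sensor world pos  = (3, 4); dL² = 53
right sensor world pos = (9, 4); dR² = 173
sL = 200/53 = 200/53
sR = 200/173 = 200/173
mL = -1·sL + 1/2·sR = -29300/9169
mR = 1·sL + 0·sR = 200/53

200/53 200/173 -29300/9169 200/53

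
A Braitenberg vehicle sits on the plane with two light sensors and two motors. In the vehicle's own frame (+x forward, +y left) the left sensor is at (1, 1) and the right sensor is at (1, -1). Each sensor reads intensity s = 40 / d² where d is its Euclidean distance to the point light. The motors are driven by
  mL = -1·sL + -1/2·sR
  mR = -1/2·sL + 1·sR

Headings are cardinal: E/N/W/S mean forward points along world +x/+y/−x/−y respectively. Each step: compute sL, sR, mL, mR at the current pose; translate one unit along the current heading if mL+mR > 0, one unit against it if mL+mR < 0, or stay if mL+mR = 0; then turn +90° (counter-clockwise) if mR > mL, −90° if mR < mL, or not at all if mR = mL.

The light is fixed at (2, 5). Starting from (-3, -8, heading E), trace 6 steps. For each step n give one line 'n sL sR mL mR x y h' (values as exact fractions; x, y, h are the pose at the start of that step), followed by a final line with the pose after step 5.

n=0: pose=(-3,-8,E); sL=1/4, sR=10/53; mL=-73/212, mR=27/424; mL+mR=-119/424 → advance -1; mR−mL=173/424 → turn +1·90°
n=1: pose=(-4,-8,N); sL=40/193, sR=40/169; mL=-10620/32617, mR=4340/32617; mL+mR=-6280/32617 → advance -1; mR−mL=14960/32617 → turn +1·90°
n=2: pose=(-4,-9,W); sL=20/137, sR=20/109; mL=-3550/14933, mR=1650/14933; mL+mR=-1900/14933 → advance -1; mR−mL=5200/14933 → turn +1·90°
n=3: pose=(-3,-9,S); sL=40/241, sR=40/261; mL=-15260/62901, mR=4420/62901; mL+mR=-10840/62901 → advance -1; mR−mL=6560/20967 → turn +1·90°
n=4: pose=(-3,-8,E); sL=1/4, sR=10/53; mL=-73/212, mR=27/424; mL+mR=-119/424 → advance -1; mR−mL=173/424 → turn +1·90°
n=5: pose=(-4,-8,N); sL=40/193, sR=40/169; mL=-10620/32617, mR=4340/32617; mL+mR=-6280/32617 → advance -1; mR−mL=14960/32617 → turn +1·90°

0 1/4 10/53 -73/212 27/424 -3 -8 E
1 40/193 40/169 -10620/32617 4340/32617 -4 -8 N
2 20/137 20/109 -3550/14933 1650/14933 -4 -9 W
3 40/241 40/261 -15260/62901 4420/62901 -3 -9 S
4 1/4 10/53 -73/212 27/424 -3 -8 E
5 40/193 40/169 -10620/32617 4340/32617 -4 -8 N
final -4 -9 W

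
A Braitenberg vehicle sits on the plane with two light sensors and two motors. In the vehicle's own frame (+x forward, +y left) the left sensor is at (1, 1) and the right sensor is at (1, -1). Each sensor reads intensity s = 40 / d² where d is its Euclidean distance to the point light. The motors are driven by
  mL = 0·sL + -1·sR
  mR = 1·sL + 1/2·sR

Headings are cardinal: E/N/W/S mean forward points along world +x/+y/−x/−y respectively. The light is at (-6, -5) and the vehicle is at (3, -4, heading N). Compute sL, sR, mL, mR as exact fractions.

left sensor world pos  = (2, -3); dL² = 68
right sensor world pos = (4, -3); dR² = 104
sL = 40/68 = 10/17
sR = 40/104 = 5/13
mL = 0·sL + -1·sR = -5/13
mR = 1·sL + 1/2·sR = 345/442

10/17 5/13 -5/13 345/442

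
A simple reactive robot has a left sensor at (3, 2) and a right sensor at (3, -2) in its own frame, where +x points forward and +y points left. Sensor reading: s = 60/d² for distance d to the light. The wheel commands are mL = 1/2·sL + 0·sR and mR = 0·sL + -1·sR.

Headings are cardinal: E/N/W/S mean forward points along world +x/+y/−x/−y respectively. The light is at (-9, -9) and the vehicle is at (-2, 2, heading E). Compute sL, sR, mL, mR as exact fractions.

left sensor world pos  = (1, 4); dL² = 269
right sensor world pos = (1, 0); dR² = 181
sL = 60/269 = 60/269
sR = 60/181 = 60/181
mL = 1/2·sL + 0·sR = 30/269
mR = 0·sL + -1·sR = -60/181

60/269 60/181 30/269 -60/181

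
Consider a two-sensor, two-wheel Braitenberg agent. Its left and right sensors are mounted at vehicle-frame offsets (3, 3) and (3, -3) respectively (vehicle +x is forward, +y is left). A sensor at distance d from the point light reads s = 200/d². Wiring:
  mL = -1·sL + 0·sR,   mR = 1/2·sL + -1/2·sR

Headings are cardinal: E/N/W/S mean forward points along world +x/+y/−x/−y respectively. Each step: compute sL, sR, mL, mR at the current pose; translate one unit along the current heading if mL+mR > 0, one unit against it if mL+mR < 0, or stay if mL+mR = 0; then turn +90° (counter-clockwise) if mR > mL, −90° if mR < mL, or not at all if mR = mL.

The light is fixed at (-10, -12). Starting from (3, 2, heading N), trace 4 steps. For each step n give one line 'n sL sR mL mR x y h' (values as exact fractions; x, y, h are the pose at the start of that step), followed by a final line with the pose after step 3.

0 200/389 40/109 -200/389 3120/42401 3 2 N
1 1 50/89 -1 39/178 3 1 W
2 200/389 200/221 -200/389 -16800/85969 4 1 S
3 100/289 20/41 -100/289 -840/11849 4 2 E
final 3 2 N

n=0: pose=(3,2,N); sL=200/389, sR=40/109; mL=-200/389, mR=3120/42401; mL+mR=-18680/42401 → advance -1; mR−mL=24920/42401 → turn +1·90°
n=1: pose=(3,1,W); sL=1, sR=50/89; mL=-1, mR=39/178; mL+mR=-139/178 → advance -1; mR−mL=217/178 → turn +1·90°
n=2: pose=(4,1,S); sL=200/389, sR=200/221; mL=-200/389, mR=-16800/85969; mL+mR=-61000/85969 → advance -1; mR−mL=27400/85969 → turn +1·90°
n=3: pose=(4,2,E); sL=100/289, sR=20/41; mL=-100/289, mR=-840/11849; mL+mR=-4940/11849 → advance -1; mR−mL=3260/11849 → turn +1·90°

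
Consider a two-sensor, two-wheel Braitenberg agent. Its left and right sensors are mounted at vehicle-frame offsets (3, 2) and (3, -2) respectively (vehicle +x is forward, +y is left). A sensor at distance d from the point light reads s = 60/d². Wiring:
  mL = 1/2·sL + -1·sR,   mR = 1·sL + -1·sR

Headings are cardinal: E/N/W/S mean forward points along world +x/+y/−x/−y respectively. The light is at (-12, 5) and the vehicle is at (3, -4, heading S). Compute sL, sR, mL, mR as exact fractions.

left sensor world pos  = (5, -7); dL² = 433
right sensor world pos = (1, -7); dR² = 313
sL = 60/433 = 60/433
sR = 60/313 = 60/313
mL = 1/2·sL + -1·sR = -16590/135529
mR = 1·sL + -1·sR = -7200/135529

60/433 60/313 -16590/135529 -7200/135529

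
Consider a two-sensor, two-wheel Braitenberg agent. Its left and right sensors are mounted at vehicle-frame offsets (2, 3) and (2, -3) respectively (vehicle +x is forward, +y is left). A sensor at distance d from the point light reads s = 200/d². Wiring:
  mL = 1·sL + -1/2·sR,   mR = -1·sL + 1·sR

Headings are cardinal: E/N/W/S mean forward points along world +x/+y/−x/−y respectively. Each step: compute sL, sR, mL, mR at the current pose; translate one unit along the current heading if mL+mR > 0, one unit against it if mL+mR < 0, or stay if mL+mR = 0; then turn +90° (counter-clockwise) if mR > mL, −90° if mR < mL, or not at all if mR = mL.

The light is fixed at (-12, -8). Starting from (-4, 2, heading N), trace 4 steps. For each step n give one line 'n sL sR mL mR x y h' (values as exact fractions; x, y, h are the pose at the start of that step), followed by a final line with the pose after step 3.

0 200/169 40/53 7220/8957 -3840/8957 -4 2 N
1 25/37 50/41 100/1517 825/1517 -4 3 E
2 40/41 200/313 8420/12833 -4320/12833 -3 3 N
3 100/173 100/101 1450/17473 7200/17473 -3 4 E
final -2 4 N

n=0: pose=(-4,2,N); sL=200/169, sR=40/53; mL=7220/8957, mR=-3840/8957; mL+mR=20/53 → advance +1; mR−mL=-11060/8957 → turn -1·90°
n=1: pose=(-4,3,E); sL=25/37, sR=50/41; mL=100/1517, mR=825/1517; mL+mR=25/41 → advance +1; mR−mL=725/1517 → turn +1·90°
n=2: pose=(-3,3,N); sL=40/41, sR=200/313; mL=8420/12833, mR=-4320/12833; mL+mR=100/313 → advance +1; mR−mL=-12740/12833 → turn -1·90°
n=3: pose=(-3,4,E); sL=100/173, sR=100/101; mL=1450/17473, mR=7200/17473; mL+mR=50/101 → advance +1; mR−mL=5750/17473 → turn +1·90°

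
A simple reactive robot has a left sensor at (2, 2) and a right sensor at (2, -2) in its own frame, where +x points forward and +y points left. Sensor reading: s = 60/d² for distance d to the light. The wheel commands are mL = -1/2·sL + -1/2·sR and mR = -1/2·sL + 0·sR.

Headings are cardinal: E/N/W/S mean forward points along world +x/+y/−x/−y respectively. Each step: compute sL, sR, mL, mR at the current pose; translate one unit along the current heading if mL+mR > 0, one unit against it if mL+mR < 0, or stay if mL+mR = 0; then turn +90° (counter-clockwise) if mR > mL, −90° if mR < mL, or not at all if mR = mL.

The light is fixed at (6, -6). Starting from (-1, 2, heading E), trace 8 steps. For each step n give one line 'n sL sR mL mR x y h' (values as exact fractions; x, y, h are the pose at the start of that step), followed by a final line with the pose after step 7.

0 12/25 60/61 -1116/1525 -6/25 -1 2 E
1 3/10 15/34 -63/170 -3/20 -2 2 N
2 12/25 60/181 -1836/4525 -6/25 -2 1 W
3 6/5 30/53 -234/265 -3/5 -1 1 S
4 12/25 60/61 -1116/1525 -6/25 -1 2 E
5 3/10 15/34 -63/170 -3/20 -2 2 N
6 12/25 60/181 -1836/4525 -6/25 -2 1 W
7 6/5 30/53 -234/265 -3/5 -1 1 S
final -1 2 E

n=0: pose=(-1,2,E); sL=12/25, sR=60/61; mL=-1116/1525, mR=-6/25; mL+mR=-1482/1525 → advance -1; mR−mL=30/61 → turn +1·90°
n=1: pose=(-2,2,N); sL=3/10, sR=15/34; mL=-63/170, mR=-3/20; mL+mR=-177/340 → advance -1; mR−mL=15/68 → turn +1·90°
n=2: pose=(-2,1,W); sL=12/25, sR=60/181; mL=-1836/4525, mR=-6/25; mL+mR=-2922/4525 → advance -1; mR−mL=30/181 → turn +1·90°
n=3: pose=(-1,1,S); sL=6/5, sR=30/53; mL=-234/265, mR=-3/5; mL+mR=-393/265 → advance -1; mR−mL=15/53 → turn +1·90°
n=4: pose=(-1,2,E); sL=12/25, sR=60/61; mL=-1116/1525, mR=-6/25; mL+mR=-1482/1525 → advance -1; mR−mL=30/61 → turn +1·90°
n=5: pose=(-2,2,N); sL=3/10, sR=15/34; mL=-63/170, mR=-3/20; mL+mR=-177/340 → advance -1; mR−mL=15/68 → turn +1·90°
n=6: pose=(-2,1,W); sL=12/25, sR=60/181; mL=-1836/4525, mR=-6/25; mL+mR=-2922/4525 → advance -1; mR−mL=30/181 → turn +1·90°
n=7: pose=(-1,1,S); sL=6/5, sR=30/53; mL=-234/265, mR=-3/5; mL+mR=-393/265 → advance -1; mR−mL=15/53 → turn +1·90°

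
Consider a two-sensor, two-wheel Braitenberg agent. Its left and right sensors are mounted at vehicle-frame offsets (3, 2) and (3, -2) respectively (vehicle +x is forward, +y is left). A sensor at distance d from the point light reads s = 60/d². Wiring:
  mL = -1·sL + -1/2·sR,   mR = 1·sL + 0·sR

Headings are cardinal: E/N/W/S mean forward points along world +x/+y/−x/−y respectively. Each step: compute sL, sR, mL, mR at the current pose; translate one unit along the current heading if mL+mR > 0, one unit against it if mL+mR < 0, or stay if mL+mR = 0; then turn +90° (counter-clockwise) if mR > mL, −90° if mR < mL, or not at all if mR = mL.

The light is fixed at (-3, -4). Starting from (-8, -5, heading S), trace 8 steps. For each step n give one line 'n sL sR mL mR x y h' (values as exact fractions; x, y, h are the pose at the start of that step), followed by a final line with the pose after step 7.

n=0: pose=(-8,-5,S); sL=12/5, sR=12/13; mL=-186/65, mR=12/5; mL+mR=-6/13 → advance -1; mR−mL=342/65 → turn +1·90°
n=1: pose=(-8,-4,E); sL=15/2, sR=15/2; mL=-45/4, mR=15/2; mL+mR=-15/4 → advance -1; mR−mL=75/4 → turn +1·90°
n=2: pose=(-9,-4,N); sL=60/73, sR=12/5; mL=-738/365, mR=60/73; mL+mR=-6/5 → advance -1; mR−mL=1038/365 → turn +1·90°
n=3: pose=(-9,-5,W); sL=2/3, sR=30/41; mL=-127/123, mR=2/3; mL+mR=-15/41 → advance -1; mR−mL=209/123 → turn +1·90°
n=4: pose=(-8,-5,S); sL=12/5, sR=12/13; mL=-186/65, mR=12/5; mL+mR=-6/13 → advance -1; mR−mL=342/65 → turn +1·90°
n=5: pose=(-8,-4,E); sL=15/2, sR=15/2; mL=-45/4, mR=15/2; mL+mR=-15/4 → advance -1; mR−mL=75/4 → turn +1·90°
n=6: pose=(-9,-4,N); sL=60/73, sR=12/5; mL=-738/365, mR=60/73; mL+mR=-6/5 → advance -1; mR−mL=1038/365 → turn +1·90°
n=7: pose=(-9,-5,W); sL=2/3, sR=30/41; mL=-127/123, mR=2/3; mL+mR=-15/41 → advance -1; mR−mL=209/123 → turn +1·90°

0 12/5 12/13 -186/65 12/5 -8 -5 S
1 15/2 15/2 -45/4 15/2 -8 -4 E
2 60/73 12/5 -738/365 60/73 -9 -4 N
3 2/3 30/41 -127/123 2/3 -9 -5 W
4 12/5 12/13 -186/65 12/5 -8 -5 S
5 15/2 15/2 -45/4 15/2 -8 -4 E
6 60/73 12/5 -738/365 60/73 -9 -4 N
7 2/3 30/41 -127/123 2/3 -9 -5 W
final -8 -5 S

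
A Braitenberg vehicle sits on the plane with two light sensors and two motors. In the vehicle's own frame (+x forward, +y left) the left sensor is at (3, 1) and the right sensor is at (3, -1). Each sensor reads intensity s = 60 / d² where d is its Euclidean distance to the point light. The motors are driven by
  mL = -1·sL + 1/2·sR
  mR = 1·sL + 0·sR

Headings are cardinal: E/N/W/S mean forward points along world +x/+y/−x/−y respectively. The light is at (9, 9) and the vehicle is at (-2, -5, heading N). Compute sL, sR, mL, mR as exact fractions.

12/53 60/221 -1062/11713 12/53

left sensor world pos  = (-3, -2); dL² = 265
right sensor world pos = (-1, -2); dR² = 221
sL = 60/265 = 12/53
sR = 60/221 = 60/221
mL = -1·sL + 1/2·sR = -1062/11713
mR = 1·sL + 0·sR = 12/53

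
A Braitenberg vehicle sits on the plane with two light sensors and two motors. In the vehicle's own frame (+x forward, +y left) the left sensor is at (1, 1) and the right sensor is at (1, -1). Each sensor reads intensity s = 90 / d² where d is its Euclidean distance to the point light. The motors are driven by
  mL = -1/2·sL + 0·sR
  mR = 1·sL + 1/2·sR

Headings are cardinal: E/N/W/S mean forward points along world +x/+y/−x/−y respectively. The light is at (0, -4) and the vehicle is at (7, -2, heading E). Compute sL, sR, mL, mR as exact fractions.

left sensor world pos  = (8, -1); dL² = 73
right sensor world pos = (8, -3); dR² = 65
sL = 90/73 = 90/73
sR = 90/65 = 18/13
mL = -1/2·sL + 0·sR = -45/73
mR = 1·sL + 1/2·sR = 1827/949

90/73 18/13 -45/73 1827/949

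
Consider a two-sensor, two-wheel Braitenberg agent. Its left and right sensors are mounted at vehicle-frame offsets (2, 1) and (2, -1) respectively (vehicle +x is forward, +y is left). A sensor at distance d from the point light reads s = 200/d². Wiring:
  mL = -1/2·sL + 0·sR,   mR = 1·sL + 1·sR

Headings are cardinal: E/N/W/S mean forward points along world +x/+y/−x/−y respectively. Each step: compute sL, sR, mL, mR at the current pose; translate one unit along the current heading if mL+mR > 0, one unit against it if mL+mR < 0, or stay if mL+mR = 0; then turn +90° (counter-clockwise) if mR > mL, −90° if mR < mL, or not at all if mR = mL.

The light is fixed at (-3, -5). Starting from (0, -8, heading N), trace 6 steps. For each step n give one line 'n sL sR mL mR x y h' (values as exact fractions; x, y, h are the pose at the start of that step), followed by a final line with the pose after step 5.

0 40 200/17 -20 880/17 0 -8 N
1 20 100 -10 120 0 -7 W
2 8 200/17 -4 336/17 -1 -7 S
3 10 25/4 -5 65/4 -1 -8 E
4 40 200/17 -20 880/17 0 -8 N
5 20 100 -10 120 0 -7 W
final -1 -7 S

n=0: pose=(0,-8,N); sL=40, sR=200/17; mL=-20, mR=880/17; mL+mR=540/17 → advance +1; mR−mL=1220/17 → turn +1·90°
n=1: pose=(0,-7,W); sL=20, sR=100; mL=-10, mR=120; mL+mR=110 → advance +1; mR−mL=130 → turn +1·90°
n=2: pose=(-1,-7,S); sL=8, sR=200/17; mL=-4, mR=336/17; mL+mR=268/17 → advance +1; mR−mL=404/17 → turn +1·90°
n=3: pose=(-1,-8,E); sL=10, sR=25/4; mL=-5, mR=65/4; mL+mR=45/4 → advance +1; mR−mL=85/4 → turn +1·90°
n=4: pose=(0,-8,N); sL=40, sR=200/17; mL=-20, mR=880/17; mL+mR=540/17 → advance +1; mR−mL=1220/17 → turn +1·90°
n=5: pose=(0,-7,W); sL=20, sR=100; mL=-10, mR=120; mL+mR=110 → advance +1; mR−mL=130 → turn +1·90°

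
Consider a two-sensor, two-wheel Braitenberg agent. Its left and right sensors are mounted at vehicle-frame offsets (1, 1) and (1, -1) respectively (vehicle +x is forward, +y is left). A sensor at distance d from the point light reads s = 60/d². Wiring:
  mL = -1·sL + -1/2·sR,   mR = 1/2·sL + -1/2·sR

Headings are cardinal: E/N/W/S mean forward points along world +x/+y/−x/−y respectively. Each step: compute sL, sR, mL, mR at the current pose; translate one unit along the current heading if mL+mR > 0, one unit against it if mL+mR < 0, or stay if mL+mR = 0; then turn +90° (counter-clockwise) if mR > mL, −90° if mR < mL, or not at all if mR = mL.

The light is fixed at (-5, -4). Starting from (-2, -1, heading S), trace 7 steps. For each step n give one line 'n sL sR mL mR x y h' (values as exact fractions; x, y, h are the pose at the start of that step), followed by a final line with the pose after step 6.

n=0: pose=(-2,-1,S); sL=3, sR=15/2; mL=-27/4, mR=-9/4; mL+mR=-9 → advance -1; mR−mL=9/2 → turn +1·90°
n=1: pose=(-2,0,E); sL=60/41, sR=12/5; mL=-546/205, mR=-96/205; mL+mR=-642/205 → advance -1; mR−mL=90/41 → turn +1·90°
n=2: pose=(-3,0,N); sL=30/13, sR=30/17; mL=-705/221, mR=60/221; mL+mR=-645/221 → advance -1; mR−mL=45/13 → turn +1·90°
n=3: pose=(-3,-1,W); sL=12, sR=60/17; mL=-234/17, mR=72/17; mL+mR=-162/17 → advance -1; mR−mL=18 → turn +1·90°
n=4: pose=(-2,-1,S); sL=3, sR=15/2; mL=-27/4, mR=-9/4; mL+mR=-9 → advance -1; mR−mL=9/2 → turn +1·90°
n=5: pose=(-2,0,E); sL=60/41, sR=12/5; mL=-546/205, mR=-96/205; mL+mR=-642/205 → advance -1; mR−mL=90/41 → turn +1·90°
n=6: pose=(-3,0,N); sL=30/13, sR=30/17; mL=-705/221, mR=60/221; mL+mR=-645/221 → advance -1; mR−mL=45/13 → turn +1·90°

0 3 15/2 -27/4 -9/4 -2 -1 S
1 60/41 12/5 -546/205 -96/205 -2 0 E
2 30/13 30/17 -705/221 60/221 -3 0 N
3 12 60/17 -234/17 72/17 -3 -1 W
4 3 15/2 -27/4 -9/4 -2 -1 S
5 60/41 12/5 -546/205 -96/205 -2 0 E
6 30/13 30/17 -705/221 60/221 -3 0 N
final -3 -1 W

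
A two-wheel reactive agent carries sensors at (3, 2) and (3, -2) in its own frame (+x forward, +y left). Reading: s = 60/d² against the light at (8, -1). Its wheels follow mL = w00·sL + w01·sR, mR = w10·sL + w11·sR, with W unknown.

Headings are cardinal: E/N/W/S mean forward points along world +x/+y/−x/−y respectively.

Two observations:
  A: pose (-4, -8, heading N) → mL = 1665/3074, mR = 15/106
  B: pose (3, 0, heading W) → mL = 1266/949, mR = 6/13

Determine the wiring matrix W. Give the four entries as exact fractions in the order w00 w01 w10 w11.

obs A: pose=(-4,-8,N) → sL=15/53, sR=15/29, mL=1665/3074, mR=15/106
obs B: pose=(3,0,W) → sL=12/13, sR=60/73, mL=1266/949, mR=6/13
sensor matrix S = [[15/53, 15/29], [12/13, 60/73]]; det S = -357120/1458613
solve [mL_A; mL_B] = S·[w00; w01] and [mR_A; mR_B] = S·[w10; w11]:
  w00 = 1, w01 = 1/2, w10 = 1/2, w11 = 0

1 1/2 1/2 0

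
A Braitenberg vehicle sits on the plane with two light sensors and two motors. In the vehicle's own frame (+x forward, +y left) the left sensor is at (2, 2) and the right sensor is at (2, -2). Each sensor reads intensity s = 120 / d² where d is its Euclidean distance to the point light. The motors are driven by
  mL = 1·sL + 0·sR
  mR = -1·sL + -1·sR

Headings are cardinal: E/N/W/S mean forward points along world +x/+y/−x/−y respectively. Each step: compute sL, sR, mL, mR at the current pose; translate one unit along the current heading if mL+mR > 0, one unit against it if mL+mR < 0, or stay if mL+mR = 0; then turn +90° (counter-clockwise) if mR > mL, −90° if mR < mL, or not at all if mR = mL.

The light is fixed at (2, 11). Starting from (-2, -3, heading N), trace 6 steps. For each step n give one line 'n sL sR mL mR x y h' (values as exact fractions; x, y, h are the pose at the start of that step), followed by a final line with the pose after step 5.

n=0: pose=(-2,-3,N); sL=2/3, sR=30/37; mL=2/3, mR=-164/111; mL+mR=-30/37 → advance -1; mR−mL=-238/111 → turn -1·90°
n=1: pose=(-2,-4,E); sL=120/173, sR=120/293; mL=120/173, mR=-55920/50689; mL+mR=-120/293 → advance -1; mR−mL=-91080/50689 → turn -1·90°
n=2: pose=(-3,-4,S); sL=60/149, sR=60/169; mL=60/149, mR=-19080/25181; mL+mR=-60/169 → advance -1; mR−mL=-29220/25181 → turn -1·90°
n=3: pose=(-3,-3,W); sL=24/61, sR=120/193; mL=24/61, mR=-11952/11773; mL+mR=-120/193 → advance -1; mR−mL=-16584/11773 → turn -1·90°
n=4: pose=(-2,-3,N); sL=2/3, sR=30/37; mL=2/3, mR=-164/111; mL+mR=-30/37 → advance -1; mR−mL=-238/111 → turn -1·90°
n=5: pose=(-2,-4,E); sL=120/173, sR=120/293; mL=120/173, mR=-55920/50689; mL+mR=-120/293 → advance -1; mR−mL=-91080/50689 → turn -1·90°

0 2/3 30/37 2/3 -164/111 -2 -3 N
1 120/173 120/293 120/173 -55920/50689 -2 -4 E
2 60/149 60/169 60/149 -19080/25181 -3 -4 S
3 24/61 120/193 24/61 -11952/11773 -3 -3 W
4 2/3 30/37 2/3 -164/111 -2 -3 N
5 120/173 120/293 120/173 -55920/50689 -2 -4 E
final -3 -4 S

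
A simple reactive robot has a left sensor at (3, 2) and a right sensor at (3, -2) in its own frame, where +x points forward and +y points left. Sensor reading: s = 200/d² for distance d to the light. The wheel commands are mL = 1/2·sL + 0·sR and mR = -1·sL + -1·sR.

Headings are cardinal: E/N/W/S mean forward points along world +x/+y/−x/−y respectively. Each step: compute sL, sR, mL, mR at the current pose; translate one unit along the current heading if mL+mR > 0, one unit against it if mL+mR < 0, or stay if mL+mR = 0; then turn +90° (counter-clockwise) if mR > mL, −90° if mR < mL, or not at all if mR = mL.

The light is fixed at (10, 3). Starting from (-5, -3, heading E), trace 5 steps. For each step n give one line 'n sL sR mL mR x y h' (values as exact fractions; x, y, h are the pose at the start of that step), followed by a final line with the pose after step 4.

n=0: pose=(-5,-3,E); sL=5/4, sR=25/26; mL=5/8, mR=-115/52; mL+mR=-165/104 → advance -1; mR−mL=-295/104 → turn -1·90°
n=1: pose=(-6,-3,S); sL=200/277, sR=40/81; mL=100/277, mR=-27280/22437; mL+mR=-19180/22437 → advance -1; mR−mL=-35380/22437 → turn -1·90°
n=2: pose=(-6,-2,W); sL=20/41, sR=20/37; mL=10/41, mR=-1560/1517; mL+mR=-1190/1517 → advance -1; mR−mL=-1930/1517 → turn -1·90°
n=3: pose=(-5,-2,N); sL=200/293, sR=200/173; mL=100/293, mR=-93200/50689; mL+mR=-75900/50689 → advance -1; mR−mL=-110500/50689 → turn -1·90°
n=4: pose=(-5,-3,E); sL=5/4, sR=25/26; mL=5/8, mR=-115/52; mL+mR=-165/104 → advance -1; mR−mL=-295/104 → turn -1·90°

0 5/4 25/26 5/8 -115/52 -5 -3 E
1 200/277 40/81 100/277 -27280/22437 -6 -3 S
2 20/41 20/37 10/41 -1560/1517 -6 -2 W
3 200/293 200/173 100/293 -93200/50689 -5 -2 N
4 5/4 25/26 5/8 -115/52 -5 -3 E
final -6 -3 S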